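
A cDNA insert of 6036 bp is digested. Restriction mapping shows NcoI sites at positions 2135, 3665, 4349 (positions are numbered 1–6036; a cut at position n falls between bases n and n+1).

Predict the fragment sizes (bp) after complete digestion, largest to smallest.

Linear molecule, 3 cuts → 4 fragments:
  2135 − 0 = 2135 bp
  3665 − 2135 = 1530 bp
  4349 − 3665 = 684 bp
  6036 − 4349 = 1687 bp
Sorted largest to smallest: 2135, 1687, 1530, 684 bp.

2135, 1687, 1530, 684 bp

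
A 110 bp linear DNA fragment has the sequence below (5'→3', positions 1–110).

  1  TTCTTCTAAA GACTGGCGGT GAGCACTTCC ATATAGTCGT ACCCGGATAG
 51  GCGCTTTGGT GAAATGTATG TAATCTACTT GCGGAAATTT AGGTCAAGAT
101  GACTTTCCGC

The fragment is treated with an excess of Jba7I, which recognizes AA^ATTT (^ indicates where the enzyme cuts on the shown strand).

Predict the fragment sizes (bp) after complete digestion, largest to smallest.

86, 24 bp

The Jba7I site (AAATTT) starts at position 85.
Jba7I cuts after base 2 of each site, so after position 86.
Linear molecule, 1 cut → 2 fragments:
  1–86 → 86 bp
  87–110 → 24 bp
Sorted largest to smallest: 86, 24 bp.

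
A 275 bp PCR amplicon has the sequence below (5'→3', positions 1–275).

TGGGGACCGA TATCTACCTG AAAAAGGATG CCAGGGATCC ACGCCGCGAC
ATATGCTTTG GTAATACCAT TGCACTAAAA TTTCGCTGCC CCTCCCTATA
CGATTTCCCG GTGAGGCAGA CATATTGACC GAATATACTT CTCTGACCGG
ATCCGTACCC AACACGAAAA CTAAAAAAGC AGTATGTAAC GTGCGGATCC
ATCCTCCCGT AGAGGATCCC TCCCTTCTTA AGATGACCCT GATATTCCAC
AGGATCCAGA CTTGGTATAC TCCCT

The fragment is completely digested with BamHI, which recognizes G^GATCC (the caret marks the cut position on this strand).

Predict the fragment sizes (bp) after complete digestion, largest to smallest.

BamHI sites (GGATCC) start at positions 35, 149, 195, 214, 252.
BamHI cuts after the first base of each site, so after positions 35, 149, 195, 214, 252.
Linear molecule, 5 cuts → 6 fragments:
  1–35 → 35 bp
  36–149 → 114 bp
  150–195 → 46 bp
  196–214 → 19 bp
  215–252 → 38 bp
  253–275 → 23 bp
Sorted largest to smallest: 114, 46, 38, 35, 23, 19 bp.

114, 46, 38, 35, 23, 19 bp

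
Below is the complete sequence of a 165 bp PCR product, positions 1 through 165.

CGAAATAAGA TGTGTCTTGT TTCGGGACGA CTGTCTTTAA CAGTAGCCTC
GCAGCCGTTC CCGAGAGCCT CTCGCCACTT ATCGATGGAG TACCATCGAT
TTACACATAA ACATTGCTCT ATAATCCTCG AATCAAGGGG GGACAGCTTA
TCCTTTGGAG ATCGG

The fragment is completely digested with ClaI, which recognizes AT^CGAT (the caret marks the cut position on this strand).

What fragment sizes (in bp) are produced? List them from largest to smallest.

ClaI sites (ATCGAT) start at positions 81, 95.
ClaI cuts after base 2 of each site, so after positions 82, 96.
Linear molecule, 2 cuts → 3 fragments:
  1–82 → 82 bp
  83–96 → 14 bp
  97–165 → 69 bp
Sorted largest to smallest: 82, 69, 14 bp.

82, 69, 14 bp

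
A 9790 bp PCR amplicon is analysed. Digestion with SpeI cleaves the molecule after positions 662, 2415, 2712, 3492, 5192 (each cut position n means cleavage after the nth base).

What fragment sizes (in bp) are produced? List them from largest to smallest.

Linear molecule, 5 cuts → 6 fragments:
  662 − 0 = 662 bp
  2415 − 662 = 1753 bp
  2712 − 2415 = 297 bp
  3492 − 2712 = 780 bp
  5192 − 3492 = 1700 bp
  9790 − 5192 = 4598 bp
Sorted largest to smallest: 4598, 1753, 1700, 780, 662, 297 bp.

4598, 1753, 1700, 780, 662, 297 bp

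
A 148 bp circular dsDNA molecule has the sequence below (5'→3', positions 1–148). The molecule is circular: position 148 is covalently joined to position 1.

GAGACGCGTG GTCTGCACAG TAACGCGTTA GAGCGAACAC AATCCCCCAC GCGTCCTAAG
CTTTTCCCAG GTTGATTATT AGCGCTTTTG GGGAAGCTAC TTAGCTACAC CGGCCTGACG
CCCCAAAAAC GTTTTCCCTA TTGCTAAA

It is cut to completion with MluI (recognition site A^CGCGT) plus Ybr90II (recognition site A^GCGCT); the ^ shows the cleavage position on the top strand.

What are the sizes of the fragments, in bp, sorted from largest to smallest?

MluI sites (ACGCGT) start at positions 4, 23, 49.
MluI cuts after the first base of each site, so after positions 4, 23, 49.
The Ybr90II site (AGCGCT) starts at position 81.
Ybr90II cuts after the first base of each site, so after position 81.
Combined cut positions: 4, 23, 49, 81.
Circular molecule, 4 cuts → 4 fragments:
  5–23 → 19 bp
  24–49 → 26 bp
  50–81 → 32 bp
  82–148 then 1–4 → 67 + 4 = 71 bp
Sorted largest to smallest: 71, 32, 26, 19 bp.

71, 32, 26, 19 bp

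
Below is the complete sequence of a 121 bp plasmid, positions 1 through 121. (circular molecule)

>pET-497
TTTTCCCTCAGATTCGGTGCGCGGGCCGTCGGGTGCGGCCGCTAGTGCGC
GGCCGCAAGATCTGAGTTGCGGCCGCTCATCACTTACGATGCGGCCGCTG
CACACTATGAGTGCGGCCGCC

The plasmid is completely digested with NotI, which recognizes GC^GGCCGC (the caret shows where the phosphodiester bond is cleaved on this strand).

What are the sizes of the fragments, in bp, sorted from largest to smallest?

43, 22, 22, 20, 14 bp

NotI sites (GCGGCCGC) start at positions 35, 49, 69, 91, 113.
NotI cuts after base 2 of each site, so after positions 36, 50, 70, 92, 114.
Circular molecule, 5 cuts → 5 fragments:
  37–50 → 14 bp
  51–70 → 20 bp
  71–92 → 22 bp
  93–114 → 22 bp
  115–121 then 1–36 → 7 + 36 = 43 bp
Sorted largest to smallest: 43, 22, 22, 20, 14 bp.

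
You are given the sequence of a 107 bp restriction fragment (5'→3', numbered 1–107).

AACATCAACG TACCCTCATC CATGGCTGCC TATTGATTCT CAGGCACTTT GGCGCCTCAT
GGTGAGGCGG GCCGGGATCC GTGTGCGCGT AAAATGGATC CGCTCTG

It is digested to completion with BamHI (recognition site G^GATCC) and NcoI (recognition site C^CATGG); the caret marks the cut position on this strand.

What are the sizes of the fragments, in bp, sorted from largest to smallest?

55, 21, 20, 11 bp

BamHI sites (GGATCC) start at positions 75, 96.
BamHI cuts after the first base of each site, so after positions 75, 96.
The NcoI site (CCATGG) starts at position 20.
NcoI cuts after the first base of each site, so after position 20.
Combined cut positions: 20, 75, 96.
Linear molecule, 3 cuts → 4 fragments:
  1–20 → 20 bp
  21–75 → 55 bp
  76–96 → 21 bp
  97–107 → 11 bp
Sorted largest to smallest: 55, 21, 20, 11 bp.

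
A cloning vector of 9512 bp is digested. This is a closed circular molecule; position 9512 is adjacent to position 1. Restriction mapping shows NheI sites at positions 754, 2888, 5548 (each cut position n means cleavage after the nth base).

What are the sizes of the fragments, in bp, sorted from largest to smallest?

Circular molecule, 3 cuts → 3 fragments:
  2888 − 754 = 2134 bp
  5548 − 2888 = 2660 bp
  wrap: 9512 − 5548 + 754 = 4718 bp
Sorted largest to smallest: 4718, 2660, 2134 bp.

4718, 2660, 2134 bp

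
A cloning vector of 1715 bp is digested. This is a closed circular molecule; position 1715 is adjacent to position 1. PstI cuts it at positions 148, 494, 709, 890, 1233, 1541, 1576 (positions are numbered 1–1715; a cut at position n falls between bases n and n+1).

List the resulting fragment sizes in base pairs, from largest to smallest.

346, 343, 308, 287, 215, 181, 35 bp

Circular molecule, 7 cuts → 7 fragments:
  494 − 148 = 346 bp
  709 − 494 = 215 bp
  890 − 709 = 181 bp
  1233 − 890 = 343 bp
  1541 − 1233 = 308 bp
  1576 − 1541 = 35 bp
  wrap: 1715 − 1576 + 148 = 287 bp
Sorted largest to smallest: 346, 343, 308, 287, 215, 181, 35 bp.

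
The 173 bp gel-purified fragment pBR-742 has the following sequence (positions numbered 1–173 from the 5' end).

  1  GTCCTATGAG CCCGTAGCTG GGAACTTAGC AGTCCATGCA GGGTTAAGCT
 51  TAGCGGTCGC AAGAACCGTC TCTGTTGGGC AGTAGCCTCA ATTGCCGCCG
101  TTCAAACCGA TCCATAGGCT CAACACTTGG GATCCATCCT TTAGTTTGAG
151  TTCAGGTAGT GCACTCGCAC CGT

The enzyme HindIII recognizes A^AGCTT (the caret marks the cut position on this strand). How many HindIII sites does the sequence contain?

1

AAGCTT occurs starting at position 46.
HindIII cuts at 1 site.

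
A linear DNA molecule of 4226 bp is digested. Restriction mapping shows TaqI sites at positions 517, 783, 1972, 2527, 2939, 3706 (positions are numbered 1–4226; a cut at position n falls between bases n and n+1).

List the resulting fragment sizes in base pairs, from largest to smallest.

1189, 767, 555, 520, 517, 412, 266 bp

Linear molecule, 6 cuts → 7 fragments:
  517 − 0 = 517 bp
  783 − 517 = 266 bp
  1972 − 783 = 1189 bp
  2527 − 1972 = 555 bp
  2939 − 2527 = 412 bp
  3706 − 2939 = 767 bp
  4226 − 3706 = 520 bp
Sorted largest to smallest: 1189, 767, 555, 520, 517, 412, 266 bp.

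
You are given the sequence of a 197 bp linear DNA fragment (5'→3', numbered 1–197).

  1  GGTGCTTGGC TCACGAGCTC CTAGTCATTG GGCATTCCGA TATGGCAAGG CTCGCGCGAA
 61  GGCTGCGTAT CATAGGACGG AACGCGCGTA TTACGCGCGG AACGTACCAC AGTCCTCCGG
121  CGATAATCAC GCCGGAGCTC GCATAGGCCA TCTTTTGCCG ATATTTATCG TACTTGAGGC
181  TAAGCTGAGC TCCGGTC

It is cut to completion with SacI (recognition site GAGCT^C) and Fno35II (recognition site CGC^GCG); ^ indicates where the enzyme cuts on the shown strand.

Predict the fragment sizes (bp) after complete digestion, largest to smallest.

52, 43, 36, 30, 19, 11, 6 bp

SacI sites (GAGCTC) start at positions 15, 135, 187.
SacI cuts after base 5 of each site (before the last base), so after positions 19, 139, 191.
Fno35II sites (CGCGCG) start at positions 53, 83, 94.
Fno35II cuts after base 3 of each site, so after positions 55, 85, 96.
Combined cut positions: 19, 55, 85, 96, 139, 191.
Linear molecule, 6 cuts → 7 fragments:
  1–19 → 19 bp
  20–55 → 36 bp
  56–85 → 30 bp
  86–96 → 11 bp
  97–139 → 43 bp
  140–191 → 52 bp
  192–197 → 6 bp
Sorted largest to smallest: 52, 43, 36, 30, 19, 11, 6 bp.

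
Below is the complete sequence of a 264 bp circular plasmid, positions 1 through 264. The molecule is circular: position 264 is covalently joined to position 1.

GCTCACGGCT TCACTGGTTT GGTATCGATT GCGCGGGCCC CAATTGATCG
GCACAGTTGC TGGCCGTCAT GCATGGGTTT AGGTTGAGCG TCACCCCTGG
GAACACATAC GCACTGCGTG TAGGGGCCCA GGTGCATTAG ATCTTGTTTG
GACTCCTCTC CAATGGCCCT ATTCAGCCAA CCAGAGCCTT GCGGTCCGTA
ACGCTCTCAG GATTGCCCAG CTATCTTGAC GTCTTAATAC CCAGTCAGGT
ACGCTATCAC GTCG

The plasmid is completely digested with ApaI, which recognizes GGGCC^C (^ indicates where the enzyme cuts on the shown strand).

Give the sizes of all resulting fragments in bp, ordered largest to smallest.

175, 89 bp

ApaI sites (GGGCCC) start at positions 35, 124.
ApaI cuts after base 5 of each site (before the last base), so after positions 39, 128.
Circular molecule, 2 cuts → 2 fragments:
  40–128 → 89 bp
  129–264 then 1–39 → 136 + 39 = 175 bp
Sorted largest to smallest: 175, 89 bp.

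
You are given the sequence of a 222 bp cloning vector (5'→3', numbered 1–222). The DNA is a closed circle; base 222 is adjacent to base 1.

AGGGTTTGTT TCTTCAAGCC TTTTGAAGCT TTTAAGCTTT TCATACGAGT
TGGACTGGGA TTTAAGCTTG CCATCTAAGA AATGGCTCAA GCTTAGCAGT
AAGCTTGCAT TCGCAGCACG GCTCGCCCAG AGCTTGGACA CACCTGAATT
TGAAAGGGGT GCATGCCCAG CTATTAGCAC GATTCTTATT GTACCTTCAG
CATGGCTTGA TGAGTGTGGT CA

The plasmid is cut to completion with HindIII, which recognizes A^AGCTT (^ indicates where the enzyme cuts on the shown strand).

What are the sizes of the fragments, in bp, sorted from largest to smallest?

147, 30, 25, 12, 8 bp

HindIII sites (AAGCTT) start at positions 26, 34, 64, 89, 101.
HindIII cuts after the first base of each site, so after positions 26, 34, 64, 89, 101.
Circular molecule, 5 cuts → 5 fragments:
  27–34 → 8 bp
  35–64 → 30 bp
  65–89 → 25 bp
  90–101 → 12 bp
  102–222 then 1–26 → 121 + 26 = 147 bp
Sorted largest to smallest: 147, 30, 25, 12, 8 bp.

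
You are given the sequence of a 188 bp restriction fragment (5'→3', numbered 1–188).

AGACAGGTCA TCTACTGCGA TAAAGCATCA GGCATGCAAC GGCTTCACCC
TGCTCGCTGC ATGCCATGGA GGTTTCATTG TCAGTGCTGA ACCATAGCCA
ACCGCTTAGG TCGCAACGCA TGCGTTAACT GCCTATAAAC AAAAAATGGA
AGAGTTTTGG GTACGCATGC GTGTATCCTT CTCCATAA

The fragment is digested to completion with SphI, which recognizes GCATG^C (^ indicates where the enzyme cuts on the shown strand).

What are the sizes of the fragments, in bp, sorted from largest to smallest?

59, 47, 36, 27, 19 bp

SphI sites (GCATGC) start at positions 32, 59, 118, 165.
SphI cuts after base 5 of each site (before the last base), so after positions 36, 63, 122, 169.
Linear molecule, 4 cuts → 5 fragments:
  1–36 → 36 bp
  37–63 → 27 bp
  64–122 → 59 bp
  123–169 → 47 bp
  170–188 → 19 bp
Sorted largest to smallest: 59, 47, 36, 27, 19 bp.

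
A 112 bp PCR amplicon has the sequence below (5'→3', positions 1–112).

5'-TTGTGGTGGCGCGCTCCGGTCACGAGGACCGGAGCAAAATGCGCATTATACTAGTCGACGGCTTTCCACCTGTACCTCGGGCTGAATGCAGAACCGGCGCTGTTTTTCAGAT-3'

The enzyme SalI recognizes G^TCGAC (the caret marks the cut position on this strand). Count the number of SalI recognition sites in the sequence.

1

GTCGAC occurs starting at position 54.
SalI cuts at 1 site.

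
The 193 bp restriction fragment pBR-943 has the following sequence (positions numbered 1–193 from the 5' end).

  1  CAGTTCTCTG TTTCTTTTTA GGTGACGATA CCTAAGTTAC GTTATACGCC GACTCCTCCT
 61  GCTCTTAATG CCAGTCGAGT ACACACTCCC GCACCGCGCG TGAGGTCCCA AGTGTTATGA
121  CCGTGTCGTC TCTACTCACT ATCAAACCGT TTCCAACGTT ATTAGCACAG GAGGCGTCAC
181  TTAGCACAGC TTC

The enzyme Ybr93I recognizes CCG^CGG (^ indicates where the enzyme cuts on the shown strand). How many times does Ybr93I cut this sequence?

0

No occurrence of CCGCGG is present in the sequence.
Ybr93I does not cut: 0 sites.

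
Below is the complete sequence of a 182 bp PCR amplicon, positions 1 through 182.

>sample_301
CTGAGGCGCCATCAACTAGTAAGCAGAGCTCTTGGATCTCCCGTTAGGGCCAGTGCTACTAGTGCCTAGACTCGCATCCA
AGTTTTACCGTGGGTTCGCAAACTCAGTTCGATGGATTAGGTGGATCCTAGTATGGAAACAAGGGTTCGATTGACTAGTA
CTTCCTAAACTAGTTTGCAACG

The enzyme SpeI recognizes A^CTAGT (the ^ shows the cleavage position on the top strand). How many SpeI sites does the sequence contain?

4

ACTAGT occurs starting at positions 15, 58, 154, 169.
SpeI cuts at 4 sites.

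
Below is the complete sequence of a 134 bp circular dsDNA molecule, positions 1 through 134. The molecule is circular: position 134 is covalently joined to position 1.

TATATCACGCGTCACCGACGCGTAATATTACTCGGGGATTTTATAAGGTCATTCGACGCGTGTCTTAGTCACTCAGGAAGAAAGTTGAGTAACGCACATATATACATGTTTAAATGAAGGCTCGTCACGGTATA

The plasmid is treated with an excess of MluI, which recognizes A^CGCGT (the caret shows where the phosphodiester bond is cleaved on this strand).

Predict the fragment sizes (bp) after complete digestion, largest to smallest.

85, 38, 11 bp

MluI sites (ACGCGT) start at positions 7, 18, 56.
MluI cuts after the first base of each site, so after positions 7, 18, 56.
Circular molecule, 3 cuts → 3 fragments:
  8–18 → 11 bp
  19–56 → 38 bp
  57–134 then 1–7 → 78 + 7 = 85 bp
Sorted largest to smallest: 85, 38, 11 bp.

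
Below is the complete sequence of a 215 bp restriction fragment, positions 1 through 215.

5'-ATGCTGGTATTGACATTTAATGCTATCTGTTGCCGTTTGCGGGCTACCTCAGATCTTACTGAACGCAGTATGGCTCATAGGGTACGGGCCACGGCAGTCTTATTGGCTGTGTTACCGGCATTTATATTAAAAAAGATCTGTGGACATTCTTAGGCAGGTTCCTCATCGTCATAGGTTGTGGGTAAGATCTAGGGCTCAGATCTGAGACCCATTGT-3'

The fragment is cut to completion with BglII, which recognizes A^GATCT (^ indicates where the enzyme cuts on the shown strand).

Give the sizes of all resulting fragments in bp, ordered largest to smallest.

83, 51, 51, 17, 13 bp

BglII sites (AGATCT) start at positions 51, 134, 185, 198.
BglII cuts after the first base of each site, so after positions 51, 134, 185, 198.
Linear molecule, 4 cuts → 5 fragments:
  1–51 → 51 bp
  52–134 → 83 bp
  135–185 → 51 bp
  186–198 → 13 bp
  199–215 → 17 bp
Sorted largest to smallest: 83, 51, 51, 17, 13 bp.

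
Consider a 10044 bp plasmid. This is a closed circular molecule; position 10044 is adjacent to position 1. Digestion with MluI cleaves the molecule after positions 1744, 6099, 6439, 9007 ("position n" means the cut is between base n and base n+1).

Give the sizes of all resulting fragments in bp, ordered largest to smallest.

4355, 2781, 2568, 340 bp

Circular molecule, 4 cuts → 4 fragments:
  6099 − 1744 = 4355 bp
  6439 − 6099 = 340 bp
  9007 − 6439 = 2568 bp
  wrap: 10044 − 9007 + 1744 = 2781 bp
Sorted largest to smallest: 4355, 2781, 2568, 340 bp.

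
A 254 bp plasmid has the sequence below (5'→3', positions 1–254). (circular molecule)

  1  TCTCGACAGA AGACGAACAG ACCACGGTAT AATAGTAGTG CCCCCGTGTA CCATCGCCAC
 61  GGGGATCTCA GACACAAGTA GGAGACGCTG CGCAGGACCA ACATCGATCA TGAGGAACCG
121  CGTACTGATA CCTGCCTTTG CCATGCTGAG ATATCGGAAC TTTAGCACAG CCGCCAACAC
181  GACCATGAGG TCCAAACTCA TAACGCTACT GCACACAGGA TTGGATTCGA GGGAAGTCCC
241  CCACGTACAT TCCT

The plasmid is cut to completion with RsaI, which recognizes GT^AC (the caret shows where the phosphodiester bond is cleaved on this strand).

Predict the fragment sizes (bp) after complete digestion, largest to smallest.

123, 74, 57 bp

RsaI sites (GTAC) start at positions 48, 122, 245.
RsaI cuts after base 2 of each site, so after positions 49, 123, 246.
Circular molecule, 3 cuts → 3 fragments:
  50–123 → 74 bp
  124–246 → 123 bp
  247–254 then 1–49 → 8 + 49 = 57 bp
Sorted largest to smallest: 123, 74, 57 bp.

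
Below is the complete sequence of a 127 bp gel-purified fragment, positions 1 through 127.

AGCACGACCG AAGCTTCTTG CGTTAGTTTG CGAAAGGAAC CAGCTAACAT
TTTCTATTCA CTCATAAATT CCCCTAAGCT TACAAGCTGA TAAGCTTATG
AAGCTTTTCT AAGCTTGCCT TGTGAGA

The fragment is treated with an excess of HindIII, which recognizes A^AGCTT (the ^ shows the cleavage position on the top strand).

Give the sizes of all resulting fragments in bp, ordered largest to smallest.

65, 16, 16, 11, 10, 9 bp

HindIII sites (AAGCTT) start at positions 11, 76, 92, 101, 111.
HindIII cuts after the first base of each site, so after positions 11, 76, 92, 101, 111.
Linear molecule, 5 cuts → 6 fragments:
  1–11 → 11 bp
  12–76 → 65 bp
  77–92 → 16 bp
  93–101 → 9 bp
  102–111 → 10 bp
  112–127 → 16 bp
Sorted largest to smallest: 65, 16, 16, 11, 10, 9 bp.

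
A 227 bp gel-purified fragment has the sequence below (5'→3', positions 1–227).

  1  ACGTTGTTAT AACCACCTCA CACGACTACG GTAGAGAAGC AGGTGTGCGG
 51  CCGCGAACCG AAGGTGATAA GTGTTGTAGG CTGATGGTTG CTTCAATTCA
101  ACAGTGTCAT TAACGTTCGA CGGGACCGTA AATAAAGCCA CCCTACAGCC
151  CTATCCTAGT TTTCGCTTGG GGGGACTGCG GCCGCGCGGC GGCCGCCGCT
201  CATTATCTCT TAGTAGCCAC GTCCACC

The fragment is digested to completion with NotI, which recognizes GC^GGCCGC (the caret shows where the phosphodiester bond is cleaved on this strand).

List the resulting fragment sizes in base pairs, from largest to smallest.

NotI sites (GCGGCCGC) start at positions 47, 178, 189.
NotI cuts after base 2 of each site, so after positions 48, 179, 190.
Linear molecule, 3 cuts → 4 fragments:
  1–48 → 48 bp
  49–179 → 131 bp
  180–190 → 11 bp
  191–227 → 37 bp
Sorted largest to smallest: 131, 48, 37, 11 bp.

131, 48, 37, 11 bp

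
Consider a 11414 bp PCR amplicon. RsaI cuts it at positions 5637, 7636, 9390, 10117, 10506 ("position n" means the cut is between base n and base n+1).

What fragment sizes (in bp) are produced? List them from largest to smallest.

Linear molecule, 5 cuts → 6 fragments:
  5637 − 0 = 5637 bp
  7636 − 5637 = 1999 bp
  9390 − 7636 = 1754 bp
  10117 − 9390 = 727 bp
  10506 − 10117 = 389 bp
  11414 − 10506 = 908 bp
Sorted largest to smallest: 5637, 1999, 1754, 908, 727, 389 bp.

5637, 1999, 1754, 908, 727, 389 bp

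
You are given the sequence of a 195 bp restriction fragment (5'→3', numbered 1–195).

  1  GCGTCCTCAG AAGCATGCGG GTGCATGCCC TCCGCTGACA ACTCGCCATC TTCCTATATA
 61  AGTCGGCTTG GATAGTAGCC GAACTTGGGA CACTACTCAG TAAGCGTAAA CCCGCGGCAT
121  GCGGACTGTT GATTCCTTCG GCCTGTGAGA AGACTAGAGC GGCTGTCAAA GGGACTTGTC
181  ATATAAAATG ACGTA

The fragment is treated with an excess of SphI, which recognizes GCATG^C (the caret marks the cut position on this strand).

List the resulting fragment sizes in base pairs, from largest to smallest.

SphI sites (GCATGC) start at positions 13, 23, 117.
SphI cuts after base 5 of each site (before the last base), so after positions 17, 27, 121.
Linear molecule, 3 cuts → 4 fragments:
  1–17 → 17 bp
  18–27 → 10 bp
  28–121 → 94 bp
  122–195 → 74 bp
Sorted largest to smallest: 94, 74, 17, 10 bp.

94, 74, 17, 10 bp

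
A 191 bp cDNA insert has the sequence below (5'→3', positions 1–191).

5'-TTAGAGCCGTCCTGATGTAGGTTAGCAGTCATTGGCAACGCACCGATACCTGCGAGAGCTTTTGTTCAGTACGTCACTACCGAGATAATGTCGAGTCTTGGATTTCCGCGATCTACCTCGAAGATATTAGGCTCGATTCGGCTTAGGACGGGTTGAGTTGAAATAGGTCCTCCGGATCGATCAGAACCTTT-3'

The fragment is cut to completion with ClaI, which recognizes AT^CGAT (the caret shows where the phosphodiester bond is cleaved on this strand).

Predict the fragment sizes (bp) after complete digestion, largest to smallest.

177, 14 bp

The ClaI site (ATCGAT) starts at position 176.
ClaI cuts after base 2 of each site, so after position 177.
Linear molecule, 1 cut → 2 fragments:
  1–177 → 177 bp
  178–191 → 14 bp
Sorted largest to smallest: 177, 14 bp.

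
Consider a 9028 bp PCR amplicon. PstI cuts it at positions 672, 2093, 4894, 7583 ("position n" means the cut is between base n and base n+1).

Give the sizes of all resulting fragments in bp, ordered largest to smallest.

Linear molecule, 4 cuts → 5 fragments:
  672 − 0 = 672 bp
  2093 − 672 = 1421 bp
  4894 − 2093 = 2801 bp
  7583 − 4894 = 2689 bp
  9028 − 7583 = 1445 bp
Sorted largest to smallest: 2801, 2689, 1445, 1421, 672 bp.

2801, 2689, 1445, 1421, 672 bp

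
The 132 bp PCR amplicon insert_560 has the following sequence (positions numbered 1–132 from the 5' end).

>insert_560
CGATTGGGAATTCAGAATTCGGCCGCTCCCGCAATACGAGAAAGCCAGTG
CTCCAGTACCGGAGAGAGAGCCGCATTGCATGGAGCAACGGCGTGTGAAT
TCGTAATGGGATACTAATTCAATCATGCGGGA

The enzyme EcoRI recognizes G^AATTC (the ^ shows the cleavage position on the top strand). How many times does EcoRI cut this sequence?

3

GAATTC occurs starting at positions 8, 15, 97.
EcoRI cuts at 3 sites.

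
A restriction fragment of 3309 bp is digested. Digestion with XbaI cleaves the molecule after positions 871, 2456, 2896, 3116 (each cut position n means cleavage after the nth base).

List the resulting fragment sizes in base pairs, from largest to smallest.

1585, 871, 440, 220, 193 bp

Linear molecule, 4 cuts → 5 fragments:
  871 − 0 = 871 bp
  2456 − 871 = 1585 bp
  2896 − 2456 = 440 bp
  3116 − 2896 = 220 bp
  3309 − 3116 = 193 bp
Sorted largest to smallest: 1585, 871, 440, 220, 193 bp.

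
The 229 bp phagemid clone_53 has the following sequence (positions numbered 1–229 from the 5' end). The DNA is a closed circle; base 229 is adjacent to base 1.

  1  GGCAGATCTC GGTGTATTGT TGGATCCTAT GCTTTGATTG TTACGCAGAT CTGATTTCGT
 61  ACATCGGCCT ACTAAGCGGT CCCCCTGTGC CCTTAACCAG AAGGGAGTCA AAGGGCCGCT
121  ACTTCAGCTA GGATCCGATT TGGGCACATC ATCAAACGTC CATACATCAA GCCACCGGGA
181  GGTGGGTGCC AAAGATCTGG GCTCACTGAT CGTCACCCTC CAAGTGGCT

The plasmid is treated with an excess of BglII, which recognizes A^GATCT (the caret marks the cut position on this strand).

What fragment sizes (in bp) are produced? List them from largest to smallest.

146, 43, 40 bp

BglII sites (AGATCT) start at positions 4, 47, 193.
BglII cuts after the first base of each site, so after positions 4, 47, 193.
Circular molecule, 3 cuts → 3 fragments:
  5–47 → 43 bp
  48–193 → 146 bp
  194–229 then 1–4 → 36 + 4 = 40 bp
Sorted largest to smallest: 146, 43, 40 bp.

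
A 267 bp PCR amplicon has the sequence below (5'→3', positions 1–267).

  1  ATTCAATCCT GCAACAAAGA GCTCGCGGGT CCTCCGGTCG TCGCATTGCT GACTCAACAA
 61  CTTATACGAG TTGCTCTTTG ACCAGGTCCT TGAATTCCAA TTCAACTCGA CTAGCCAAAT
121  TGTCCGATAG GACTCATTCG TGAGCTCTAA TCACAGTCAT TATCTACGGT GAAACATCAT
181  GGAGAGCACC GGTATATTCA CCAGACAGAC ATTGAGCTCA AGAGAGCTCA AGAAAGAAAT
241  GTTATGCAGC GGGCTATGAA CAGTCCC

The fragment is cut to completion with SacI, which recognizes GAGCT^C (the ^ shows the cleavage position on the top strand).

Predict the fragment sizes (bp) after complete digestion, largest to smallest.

SacI sites (GAGCTC) start at positions 19, 142, 214, 224.
SacI cuts after base 5 of each site (before the last base), so after positions 23, 146, 218, 228.
Linear molecule, 4 cuts → 5 fragments:
  1–23 → 23 bp
  24–146 → 123 bp
  147–218 → 72 bp
  219–228 → 10 bp
  229–267 → 39 bp
Sorted largest to smallest: 123, 72, 39, 23, 10 bp.

123, 72, 39, 23, 10 bp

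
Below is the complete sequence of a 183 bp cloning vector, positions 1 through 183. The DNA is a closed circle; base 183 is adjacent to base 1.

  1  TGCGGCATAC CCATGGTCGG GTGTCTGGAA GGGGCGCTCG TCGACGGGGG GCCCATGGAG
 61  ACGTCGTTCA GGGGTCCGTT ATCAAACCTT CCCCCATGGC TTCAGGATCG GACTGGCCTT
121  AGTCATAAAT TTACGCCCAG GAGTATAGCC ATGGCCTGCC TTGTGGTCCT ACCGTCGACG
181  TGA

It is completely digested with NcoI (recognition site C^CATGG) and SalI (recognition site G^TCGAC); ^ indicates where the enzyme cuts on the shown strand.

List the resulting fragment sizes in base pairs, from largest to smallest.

NcoI sites (CCATGG) start at positions 11, 53, 94, 149.
NcoI cuts after the first base of each site, so after positions 11, 53, 94, 149.
SalI sites (GTCGAC) start at positions 40, 174.
SalI cuts after the first base of each site, so after positions 40, 174.
Combined cut positions: 11, 40, 53, 94, 149, 174.
Circular molecule, 6 cuts → 6 fragments:
  12–40 → 29 bp
  41–53 → 13 bp
  54–94 → 41 bp
  95–149 → 55 bp
  150–174 → 25 bp
  175–183 then 1–11 → 9 + 11 = 20 bp
Sorted largest to smallest: 55, 41, 29, 25, 20, 13 bp.

55, 41, 29, 25, 20, 13 bp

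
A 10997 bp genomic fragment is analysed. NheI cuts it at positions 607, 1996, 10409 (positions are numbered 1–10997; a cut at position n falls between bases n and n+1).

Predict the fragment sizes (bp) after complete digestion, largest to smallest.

Linear molecule, 3 cuts → 4 fragments:
  607 − 0 = 607 bp
  1996 − 607 = 1389 bp
  10409 − 1996 = 8413 bp
  10997 − 10409 = 588 bp
Sorted largest to smallest: 8413, 1389, 607, 588 bp.

8413, 1389, 607, 588 bp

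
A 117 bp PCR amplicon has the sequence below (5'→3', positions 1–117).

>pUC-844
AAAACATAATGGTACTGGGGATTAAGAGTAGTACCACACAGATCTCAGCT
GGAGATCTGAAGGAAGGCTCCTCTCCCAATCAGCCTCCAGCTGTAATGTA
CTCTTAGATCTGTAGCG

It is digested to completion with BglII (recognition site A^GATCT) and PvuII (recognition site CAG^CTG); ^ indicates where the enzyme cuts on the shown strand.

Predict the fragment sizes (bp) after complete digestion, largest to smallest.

BglII sites (AGATCT) start at positions 40, 53, 106.
BglII cuts after the first base of each site, so after positions 40, 53, 106.
PvuII sites (CAGCTG) start at positions 46, 88.
PvuII cuts after base 3 of each site, so after positions 48, 90.
Combined cut positions: 40, 48, 53, 90, 106.
Linear molecule, 5 cuts → 6 fragments:
  1–40 → 40 bp
  41–48 → 8 bp
  49–53 → 5 bp
  54–90 → 37 bp
  91–106 → 16 bp
  107–117 → 11 bp
Sorted largest to smallest: 40, 37, 16, 11, 8, 5 bp.

40, 37, 16, 11, 8, 5 bp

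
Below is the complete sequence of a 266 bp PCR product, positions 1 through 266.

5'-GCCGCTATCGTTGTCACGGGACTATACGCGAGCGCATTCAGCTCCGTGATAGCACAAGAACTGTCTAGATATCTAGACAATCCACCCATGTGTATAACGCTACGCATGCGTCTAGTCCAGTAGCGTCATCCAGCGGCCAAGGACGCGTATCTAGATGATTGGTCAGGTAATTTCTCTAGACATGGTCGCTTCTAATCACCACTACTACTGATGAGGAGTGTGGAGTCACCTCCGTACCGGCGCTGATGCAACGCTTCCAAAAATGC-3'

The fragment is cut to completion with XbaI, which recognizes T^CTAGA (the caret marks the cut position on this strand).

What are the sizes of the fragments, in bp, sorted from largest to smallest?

91, 78, 64, 25, 8 bp

XbaI sites (TCTAGA) start at positions 64, 72, 150, 175.
XbaI cuts after the first base of each site, so after positions 64, 72, 150, 175.
Linear molecule, 4 cuts → 5 fragments:
  1–64 → 64 bp
  65–72 → 8 bp
  73–150 → 78 bp
  151–175 → 25 bp
  176–266 → 91 bp
Sorted largest to smallest: 91, 78, 64, 25, 8 bp.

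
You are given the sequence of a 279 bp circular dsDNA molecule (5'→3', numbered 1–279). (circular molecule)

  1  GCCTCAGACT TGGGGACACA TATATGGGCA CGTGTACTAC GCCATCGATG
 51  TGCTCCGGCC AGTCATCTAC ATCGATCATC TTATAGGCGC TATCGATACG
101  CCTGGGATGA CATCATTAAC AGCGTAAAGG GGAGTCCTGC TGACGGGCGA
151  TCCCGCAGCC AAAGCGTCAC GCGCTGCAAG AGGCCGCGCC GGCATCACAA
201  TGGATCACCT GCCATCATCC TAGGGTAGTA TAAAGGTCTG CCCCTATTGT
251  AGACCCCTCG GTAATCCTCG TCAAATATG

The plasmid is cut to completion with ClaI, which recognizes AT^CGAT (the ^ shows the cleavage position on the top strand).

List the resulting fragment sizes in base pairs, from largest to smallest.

231, 27, 21 bp

ClaI sites (ATCGAT) start at positions 44, 71, 92.
ClaI cuts after base 2 of each site, so after positions 45, 72, 93.
Circular molecule, 3 cuts → 3 fragments:
  46–72 → 27 bp
  73–93 → 21 bp
  94–279 then 1–45 → 186 + 45 = 231 bp
Sorted largest to smallest: 231, 27, 21 bp.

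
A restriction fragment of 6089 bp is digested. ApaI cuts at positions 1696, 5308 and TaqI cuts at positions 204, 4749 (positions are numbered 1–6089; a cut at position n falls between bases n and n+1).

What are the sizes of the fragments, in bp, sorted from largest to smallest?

3053, 1492, 781, 559, 204 bp

Combined cut positions (sorted): 204, 1696, 4749, 5308.
Linear molecule, 4 cuts → 5 fragments:
  204 − 0 = 204 bp
  1696 − 204 = 1492 bp
  4749 − 1696 = 3053 bp
  5308 − 4749 = 559 bp
  6089 − 5308 = 781 bp
Sorted largest to smallest: 3053, 1492, 781, 559, 204 bp.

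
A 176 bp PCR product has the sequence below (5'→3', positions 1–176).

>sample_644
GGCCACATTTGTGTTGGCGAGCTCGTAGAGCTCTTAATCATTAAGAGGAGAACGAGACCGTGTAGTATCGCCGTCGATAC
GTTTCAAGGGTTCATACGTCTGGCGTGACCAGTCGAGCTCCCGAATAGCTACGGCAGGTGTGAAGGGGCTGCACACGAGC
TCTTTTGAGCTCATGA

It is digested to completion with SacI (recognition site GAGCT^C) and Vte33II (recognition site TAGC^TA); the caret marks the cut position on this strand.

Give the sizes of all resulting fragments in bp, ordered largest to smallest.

87, 32, 23, 10, 10, 9, 5 bp

SacI sites (GAGCTC) start at positions 19, 28, 115, 157, 167.
SacI cuts after base 5 of each site (before the last base), so after positions 23, 32, 119, 161, 171.
The Vte33II site (TAGCTA) starts at position 126.
Vte33II cuts after base 4 of each site, so after position 129.
Combined cut positions: 23, 32, 119, 129, 161, 171.
Linear molecule, 6 cuts → 7 fragments:
  1–23 → 23 bp
  24–32 → 9 bp
  33–119 → 87 bp
  120–129 → 10 bp
  130–161 → 32 bp
  162–171 → 10 bp
  172–176 → 5 bp
Sorted largest to smallest: 87, 32, 23, 10, 10, 9, 5 bp.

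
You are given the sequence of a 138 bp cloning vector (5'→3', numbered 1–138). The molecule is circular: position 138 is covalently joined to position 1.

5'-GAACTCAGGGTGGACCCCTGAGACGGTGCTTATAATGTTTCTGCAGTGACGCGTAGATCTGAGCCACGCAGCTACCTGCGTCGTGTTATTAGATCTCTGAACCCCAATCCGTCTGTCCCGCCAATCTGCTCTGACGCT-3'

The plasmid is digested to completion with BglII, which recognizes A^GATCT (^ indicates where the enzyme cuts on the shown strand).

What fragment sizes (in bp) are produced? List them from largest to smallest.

102, 36 bp

BglII sites (AGATCT) start at positions 55, 91.
BglII cuts after the first base of each site, so after positions 55, 91.
Circular molecule, 2 cuts → 2 fragments:
  56–91 → 36 bp
  92–138 then 1–55 → 47 + 55 = 102 bp
Sorted largest to smallest: 102, 36 bp.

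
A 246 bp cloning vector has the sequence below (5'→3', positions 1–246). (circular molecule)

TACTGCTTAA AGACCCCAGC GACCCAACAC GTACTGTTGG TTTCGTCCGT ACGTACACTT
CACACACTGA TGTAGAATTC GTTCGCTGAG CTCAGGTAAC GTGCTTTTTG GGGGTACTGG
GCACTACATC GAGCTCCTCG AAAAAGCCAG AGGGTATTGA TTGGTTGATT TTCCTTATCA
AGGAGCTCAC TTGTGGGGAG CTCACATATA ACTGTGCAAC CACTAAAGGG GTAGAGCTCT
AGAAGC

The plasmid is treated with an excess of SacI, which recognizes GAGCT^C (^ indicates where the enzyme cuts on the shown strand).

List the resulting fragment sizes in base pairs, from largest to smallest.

100, 52, 43, 36, 15 bp

SacI sites (GAGCTC) start at positions 88, 131, 183, 198, 234.
SacI cuts after base 5 of each site (before the last base), so after positions 92, 135, 187, 202, 238.
Circular molecule, 5 cuts → 5 fragments:
  93–135 → 43 bp
  136–187 → 52 bp
  188–202 → 15 bp
  203–238 → 36 bp
  239–246 then 1–92 → 8 + 92 = 100 bp
Sorted largest to smallest: 100, 52, 43, 36, 15 bp.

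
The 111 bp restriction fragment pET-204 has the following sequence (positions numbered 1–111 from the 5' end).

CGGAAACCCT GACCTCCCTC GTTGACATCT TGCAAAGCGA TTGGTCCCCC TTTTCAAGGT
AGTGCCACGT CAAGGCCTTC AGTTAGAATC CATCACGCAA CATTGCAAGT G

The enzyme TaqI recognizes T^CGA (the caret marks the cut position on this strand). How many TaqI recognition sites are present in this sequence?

0

No occurrence of TCGA is present in the sequence.
TaqI does not cut: 0 sites.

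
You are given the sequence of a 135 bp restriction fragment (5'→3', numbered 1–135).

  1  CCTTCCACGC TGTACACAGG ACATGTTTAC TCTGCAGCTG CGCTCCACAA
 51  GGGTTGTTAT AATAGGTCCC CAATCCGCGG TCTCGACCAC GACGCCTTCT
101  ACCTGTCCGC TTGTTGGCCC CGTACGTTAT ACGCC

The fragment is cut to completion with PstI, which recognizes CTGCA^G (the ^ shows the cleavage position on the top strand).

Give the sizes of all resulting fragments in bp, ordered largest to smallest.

99, 36 bp

The PstI site (CTGCAG) starts at position 32.
PstI cuts after base 5 of each site (before the last base), so after position 36.
Linear molecule, 1 cut → 2 fragments:
  1–36 → 36 bp
  37–135 → 99 bp
Sorted largest to smallest: 99, 36 bp.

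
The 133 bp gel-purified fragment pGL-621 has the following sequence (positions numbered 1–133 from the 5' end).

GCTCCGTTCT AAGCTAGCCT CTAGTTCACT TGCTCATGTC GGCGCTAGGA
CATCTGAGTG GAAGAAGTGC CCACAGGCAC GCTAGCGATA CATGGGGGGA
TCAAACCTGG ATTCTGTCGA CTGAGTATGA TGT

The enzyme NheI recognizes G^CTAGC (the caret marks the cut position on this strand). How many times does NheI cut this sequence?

GCTAGC occurs starting at positions 13, 81.
NheI cuts at 2 sites.

2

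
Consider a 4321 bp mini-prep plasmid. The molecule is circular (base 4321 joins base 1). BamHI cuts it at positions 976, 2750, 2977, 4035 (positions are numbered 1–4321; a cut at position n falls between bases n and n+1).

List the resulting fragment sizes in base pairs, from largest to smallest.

Circular molecule, 4 cuts → 4 fragments:
  2750 − 976 = 1774 bp
  2977 − 2750 = 227 bp
  4035 − 2977 = 1058 bp
  wrap: 4321 − 4035 + 976 = 1262 bp
Sorted largest to smallest: 1774, 1262, 1058, 227 bp.

1774, 1262, 1058, 227 bp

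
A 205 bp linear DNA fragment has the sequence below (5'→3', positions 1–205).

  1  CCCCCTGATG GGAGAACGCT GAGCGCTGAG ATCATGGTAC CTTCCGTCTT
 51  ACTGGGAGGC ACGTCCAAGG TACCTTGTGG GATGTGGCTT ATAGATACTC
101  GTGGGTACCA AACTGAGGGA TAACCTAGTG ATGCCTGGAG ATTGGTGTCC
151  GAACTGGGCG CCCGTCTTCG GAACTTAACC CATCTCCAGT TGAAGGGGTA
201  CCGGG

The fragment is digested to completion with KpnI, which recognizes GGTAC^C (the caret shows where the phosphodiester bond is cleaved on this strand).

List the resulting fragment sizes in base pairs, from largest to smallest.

93, 40, 35, 33, 4 bp

KpnI sites (GGTACC) start at positions 36, 69, 104, 197.
KpnI cuts after base 5 of each site (before the last base), so after positions 40, 73, 108, 201.
Linear molecule, 4 cuts → 5 fragments:
  1–40 → 40 bp
  41–73 → 33 bp
  74–108 → 35 bp
  109–201 → 93 bp
  202–205 → 4 bp
Sorted largest to smallest: 93, 40, 35, 33, 4 bp.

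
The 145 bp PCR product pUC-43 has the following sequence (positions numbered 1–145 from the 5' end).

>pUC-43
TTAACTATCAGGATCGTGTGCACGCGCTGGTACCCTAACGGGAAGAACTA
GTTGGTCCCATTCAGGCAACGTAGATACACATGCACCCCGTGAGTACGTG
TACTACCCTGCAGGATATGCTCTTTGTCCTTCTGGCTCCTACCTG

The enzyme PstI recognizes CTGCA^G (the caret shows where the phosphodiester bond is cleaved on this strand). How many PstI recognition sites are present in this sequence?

CTGCAG occurs starting at position 108.
PstI cuts at 1 site.

1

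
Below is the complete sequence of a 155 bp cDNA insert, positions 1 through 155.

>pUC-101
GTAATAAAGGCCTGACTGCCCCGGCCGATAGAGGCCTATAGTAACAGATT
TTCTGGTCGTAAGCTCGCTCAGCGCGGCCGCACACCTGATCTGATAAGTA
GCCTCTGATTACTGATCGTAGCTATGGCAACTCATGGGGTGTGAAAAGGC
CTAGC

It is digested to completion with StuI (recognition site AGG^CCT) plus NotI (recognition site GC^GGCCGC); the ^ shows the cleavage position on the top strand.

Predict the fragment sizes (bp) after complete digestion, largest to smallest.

74, 41, 24, 10, 6 bp

StuI sites (AGGCCT) start at positions 8, 32, 147.
StuI cuts after base 3 of each site, so after positions 10, 34, 149.
The NotI site (GCGGCCGC) starts at position 74.
NotI cuts after base 2 of each site, so after position 75.
Combined cut positions: 10, 34, 75, 149.
Linear molecule, 4 cuts → 5 fragments:
  1–10 → 10 bp
  11–34 → 24 bp
  35–75 → 41 bp
  76–149 → 74 bp
  150–155 → 6 bp
Sorted largest to smallest: 74, 41, 24, 10, 6 bp.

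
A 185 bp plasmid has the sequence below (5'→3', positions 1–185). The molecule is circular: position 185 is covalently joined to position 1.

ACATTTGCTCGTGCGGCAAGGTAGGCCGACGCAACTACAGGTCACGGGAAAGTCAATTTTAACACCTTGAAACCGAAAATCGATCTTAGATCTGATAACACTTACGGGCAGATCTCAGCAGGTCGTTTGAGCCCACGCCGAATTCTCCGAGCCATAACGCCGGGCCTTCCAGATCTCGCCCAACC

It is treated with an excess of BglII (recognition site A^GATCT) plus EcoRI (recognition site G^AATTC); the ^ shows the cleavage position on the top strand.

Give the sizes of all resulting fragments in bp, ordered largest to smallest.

BglII sites (AGATCT) start at positions 88, 110, 171.
BglII cuts after the first base of each site, so after positions 88, 110, 171.
The EcoRI site (GAATTC) starts at position 140.
EcoRI cuts after the first base of each site, so after position 140.
Combined cut positions: 88, 110, 140, 171.
Circular molecule, 4 cuts → 4 fragments:
  89–110 → 22 bp
  111–140 → 30 bp
  141–171 → 31 bp
  172–185 then 1–88 → 14 + 88 = 102 bp
Sorted largest to smallest: 102, 31, 30, 22 bp.

102, 31, 30, 22 bp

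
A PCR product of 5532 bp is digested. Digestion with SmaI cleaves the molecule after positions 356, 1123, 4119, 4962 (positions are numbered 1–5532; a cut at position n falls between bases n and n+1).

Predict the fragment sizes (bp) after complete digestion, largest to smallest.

2996, 843, 767, 570, 356 bp

Linear molecule, 4 cuts → 5 fragments:
  356 − 0 = 356 bp
  1123 − 356 = 767 bp
  4119 − 1123 = 2996 bp
  4962 − 4119 = 843 bp
  5532 − 4962 = 570 bp
Sorted largest to smallest: 2996, 843, 767, 570, 356 bp.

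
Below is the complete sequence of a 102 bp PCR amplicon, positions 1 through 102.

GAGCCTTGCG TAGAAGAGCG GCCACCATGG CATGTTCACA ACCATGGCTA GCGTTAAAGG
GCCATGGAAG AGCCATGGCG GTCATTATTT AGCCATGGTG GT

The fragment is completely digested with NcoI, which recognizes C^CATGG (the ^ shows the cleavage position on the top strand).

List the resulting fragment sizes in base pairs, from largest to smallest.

25, 20, 20, 17, 11, 9 bp

NcoI sites (CCATGG) start at positions 25, 42, 62, 73, 93.
NcoI cuts after the first base of each site, so after positions 25, 42, 62, 73, 93.
Linear molecule, 5 cuts → 6 fragments:
  1–25 → 25 bp
  26–42 → 17 bp
  43–62 → 20 bp
  63–73 → 11 bp
  74–93 → 20 bp
  94–102 → 9 bp
Sorted largest to smallest: 25, 20, 20, 17, 11, 9 bp.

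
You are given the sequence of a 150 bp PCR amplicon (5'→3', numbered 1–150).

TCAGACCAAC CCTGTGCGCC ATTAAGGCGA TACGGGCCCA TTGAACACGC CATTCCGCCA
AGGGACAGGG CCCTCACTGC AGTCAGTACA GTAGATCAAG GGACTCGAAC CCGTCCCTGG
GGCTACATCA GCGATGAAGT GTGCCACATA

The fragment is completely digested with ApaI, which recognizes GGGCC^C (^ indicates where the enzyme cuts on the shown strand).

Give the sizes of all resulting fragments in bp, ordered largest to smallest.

ApaI sites (GGGCCC) start at positions 34, 68.
ApaI cuts after base 5 of each site (before the last base), so after positions 38, 72.
Linear molecule, 2 cuts → 3 fragments:
  1–38 → 38 bp
  39–72 → 34 bp
  73–150 → 78 bp
Sorted largest to smallest: 78, 38, 34 bp.

78, 38, 34 bp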